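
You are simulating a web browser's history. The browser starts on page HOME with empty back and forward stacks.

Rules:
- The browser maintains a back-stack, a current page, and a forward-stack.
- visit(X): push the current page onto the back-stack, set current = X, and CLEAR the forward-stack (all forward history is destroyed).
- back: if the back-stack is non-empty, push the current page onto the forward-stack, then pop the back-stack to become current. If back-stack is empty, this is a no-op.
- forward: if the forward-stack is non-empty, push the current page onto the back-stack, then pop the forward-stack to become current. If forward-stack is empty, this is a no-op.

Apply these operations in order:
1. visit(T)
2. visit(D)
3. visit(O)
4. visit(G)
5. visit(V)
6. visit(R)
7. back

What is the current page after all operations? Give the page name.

After 1 (visit(T)): cur=T back=1 fwd=0
After 2 (visit(D)): cur=D back=2 fwd=0
After 3 (visit(O)): cur=O back=3 fwd=0
After 4 (visit(G)): cur=G back=4 fwd=0
After 5 (visit(V)): cur=V back=5 fwd=0
After 6 (visit(R)): cur=R back=6 fwd=0
After 7 (back): cur=V back=5 fwd=1

Answer: V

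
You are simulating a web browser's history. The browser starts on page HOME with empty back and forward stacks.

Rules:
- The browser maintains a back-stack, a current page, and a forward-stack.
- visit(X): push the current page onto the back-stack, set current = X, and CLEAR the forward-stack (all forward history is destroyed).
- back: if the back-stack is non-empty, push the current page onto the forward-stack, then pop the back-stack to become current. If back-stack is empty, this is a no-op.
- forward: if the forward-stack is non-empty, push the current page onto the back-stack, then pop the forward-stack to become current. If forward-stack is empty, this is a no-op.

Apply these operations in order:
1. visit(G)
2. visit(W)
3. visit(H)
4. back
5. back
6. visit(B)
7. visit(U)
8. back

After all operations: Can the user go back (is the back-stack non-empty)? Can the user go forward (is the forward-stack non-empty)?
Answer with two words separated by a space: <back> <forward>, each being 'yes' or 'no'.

After 1 (visit(G)): cur=G back=1 fwd=0
After 2 (visit(W)): cur=W back=2 fwd=0
After 3 (visit(H)): cur=H back=3 fwd=0
After 4 (back): cur=W back=2 fwd=1
After 5 (back): cur=G back=1 fwd=2
After 6 (visit(B)): cur=B back=2 fwd=0
After 7 (visit(U)): cur=U back=3 fwd=0
After 8 (back): cur=B back=2 fwd=1

Answer: yes yes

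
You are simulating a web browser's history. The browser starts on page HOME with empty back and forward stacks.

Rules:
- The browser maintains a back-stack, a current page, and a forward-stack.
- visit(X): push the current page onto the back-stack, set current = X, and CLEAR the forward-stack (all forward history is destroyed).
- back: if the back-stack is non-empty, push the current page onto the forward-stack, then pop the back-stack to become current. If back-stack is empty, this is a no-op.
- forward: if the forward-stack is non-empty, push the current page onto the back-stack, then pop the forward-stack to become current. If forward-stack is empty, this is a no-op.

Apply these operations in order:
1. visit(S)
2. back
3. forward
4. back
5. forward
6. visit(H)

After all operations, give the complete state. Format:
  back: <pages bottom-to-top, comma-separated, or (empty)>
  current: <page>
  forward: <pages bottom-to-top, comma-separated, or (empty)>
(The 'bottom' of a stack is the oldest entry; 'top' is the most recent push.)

After 1 (visit(S)): cur=S back=1 fwd=0
After 2 (back): cur=HOME back=0 fwd=1
After 3 (forward): cur=S back=1 fwd=0
After 4 (back): cur=HOME back=0 fwd=1
After 5 (forward): cur=S back=1 fwd=0
After 6 (visit(H)): cur=H back=2 fwd=0

Answer: back: HOME,S
current: H
forward: (empty)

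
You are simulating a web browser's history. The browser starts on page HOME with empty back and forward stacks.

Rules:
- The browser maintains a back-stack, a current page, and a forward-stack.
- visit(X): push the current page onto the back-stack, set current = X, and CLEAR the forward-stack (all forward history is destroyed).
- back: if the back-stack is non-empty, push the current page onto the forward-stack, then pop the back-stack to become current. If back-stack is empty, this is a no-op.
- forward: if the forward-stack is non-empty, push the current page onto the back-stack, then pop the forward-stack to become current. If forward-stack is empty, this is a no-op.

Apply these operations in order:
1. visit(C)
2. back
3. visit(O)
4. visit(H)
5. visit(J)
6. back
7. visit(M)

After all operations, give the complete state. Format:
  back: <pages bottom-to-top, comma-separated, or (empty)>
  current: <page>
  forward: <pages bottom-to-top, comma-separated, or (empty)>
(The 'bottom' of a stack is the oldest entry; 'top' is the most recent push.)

After 1 (visit(C)): cur=C back=1 fwd=0
After 2 (back): cur=HOME back=0 fwd=1
After 3 (visit(O)): cur=O back=1 fwd=0
After 4 (visit(H)): cur=H back=2 fwd=0
After 5 (visit(J)): cur=J back=3 fwd=0
After 6 (back): cur=H back=2 fwd=1
After 7 (visit(M)): cur=M back=3 fwd=0

Answer: back: HOME,O,H
current: M
forward: (empty)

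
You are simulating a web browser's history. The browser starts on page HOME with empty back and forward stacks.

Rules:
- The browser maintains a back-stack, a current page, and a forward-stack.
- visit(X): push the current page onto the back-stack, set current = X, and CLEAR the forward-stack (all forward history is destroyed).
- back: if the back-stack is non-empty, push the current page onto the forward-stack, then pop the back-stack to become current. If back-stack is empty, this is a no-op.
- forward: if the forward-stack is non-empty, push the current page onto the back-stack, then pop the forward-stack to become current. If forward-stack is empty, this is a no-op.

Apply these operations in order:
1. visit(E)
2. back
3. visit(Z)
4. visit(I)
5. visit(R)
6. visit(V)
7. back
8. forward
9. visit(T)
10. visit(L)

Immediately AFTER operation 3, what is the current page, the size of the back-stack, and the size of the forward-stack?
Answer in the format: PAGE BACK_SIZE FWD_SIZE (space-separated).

After 1 (visit(E)): cur=E back=1 fwd=0
After 2 (back): cur=HOME back=0 fwd=1
After 3 (visit(Z)): cur=Z back=1 fwd=0

Z 1 0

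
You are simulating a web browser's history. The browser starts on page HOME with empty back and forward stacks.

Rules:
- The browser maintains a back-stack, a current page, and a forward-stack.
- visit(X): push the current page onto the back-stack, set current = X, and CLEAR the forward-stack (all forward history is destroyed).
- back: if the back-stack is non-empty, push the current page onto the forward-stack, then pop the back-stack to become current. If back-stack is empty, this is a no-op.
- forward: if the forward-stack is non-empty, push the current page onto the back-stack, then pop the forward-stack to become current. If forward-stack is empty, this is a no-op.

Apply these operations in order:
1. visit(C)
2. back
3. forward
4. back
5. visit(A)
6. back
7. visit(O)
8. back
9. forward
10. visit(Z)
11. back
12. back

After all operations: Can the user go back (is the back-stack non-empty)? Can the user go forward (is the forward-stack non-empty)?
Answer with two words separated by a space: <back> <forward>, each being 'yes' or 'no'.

After 1 (visit(C)): cur=C back=1 fwd=0
After 2 (back): cur=HOME back=0 fwd=1
After 3 (forward): cur=C back=1 fwd=0
After 4 (back): cur=HOME back=0 fwd=1
After 5 (visit(A)): cur=A back=1 fwd=0
After 6 (back): cur=HOME back=0 fwd=1
After 7 (visit(O)): cur=O back=1 fwd=0
After 8 (back): cur=HOME back=0 fwd=1
After 9 (forward): cur=O back=1 fwd=0
After 10 (visit(Z)): cur=Z back=2 fwd=0
After 11 (back): cur=O back=1 fwd=1
After 12 (back): cur=HOME back=0 fwd=2

Answer: no yes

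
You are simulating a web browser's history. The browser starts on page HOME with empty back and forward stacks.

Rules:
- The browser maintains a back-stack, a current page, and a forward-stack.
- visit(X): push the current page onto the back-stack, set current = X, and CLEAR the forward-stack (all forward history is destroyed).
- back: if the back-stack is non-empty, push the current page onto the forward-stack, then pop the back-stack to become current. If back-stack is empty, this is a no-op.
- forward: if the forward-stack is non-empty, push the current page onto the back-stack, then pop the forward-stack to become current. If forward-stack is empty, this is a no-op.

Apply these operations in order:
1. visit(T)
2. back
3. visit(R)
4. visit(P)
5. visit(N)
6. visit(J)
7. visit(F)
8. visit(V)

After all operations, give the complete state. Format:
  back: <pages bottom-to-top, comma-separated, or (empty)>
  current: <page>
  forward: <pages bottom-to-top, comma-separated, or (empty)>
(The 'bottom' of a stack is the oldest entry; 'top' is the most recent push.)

After 1 (visit(T)): cur=T back=1 fwd=0
After 2 (back): cur=HOME back=0 fwd=1
After 3 (visit(R)): cur=R back=1 fwd=0
After 4 (visit(P)): cur=P back=2 fwd=0
After 5 (visit(N)): cur=N back=3 fwd=0
After 6 (visit(J)): cur=J back=4 fwd=0
After 7 (visit(F)): cur=F back=5 fwd=0
After 8 (visit(V)): cur=V back=6 fwd=0

Answer: back: HOME,R,P,N,J,F
current: V
forward: (empty)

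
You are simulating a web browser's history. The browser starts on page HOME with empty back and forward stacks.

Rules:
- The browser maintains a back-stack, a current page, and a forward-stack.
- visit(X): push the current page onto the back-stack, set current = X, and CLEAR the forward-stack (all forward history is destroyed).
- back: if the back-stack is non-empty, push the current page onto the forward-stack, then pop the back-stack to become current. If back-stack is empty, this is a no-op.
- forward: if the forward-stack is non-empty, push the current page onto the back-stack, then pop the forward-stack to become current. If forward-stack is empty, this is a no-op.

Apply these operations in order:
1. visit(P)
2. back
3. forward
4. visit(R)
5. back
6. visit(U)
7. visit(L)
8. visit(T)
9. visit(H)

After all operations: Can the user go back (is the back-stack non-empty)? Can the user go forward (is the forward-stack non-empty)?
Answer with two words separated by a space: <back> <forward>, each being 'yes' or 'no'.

Answer: yes no

Derivation:
After 1 (visit(P)): cur=P back=1 fwd=0
After 2 (back): cur=HOME back=0 fwd=1
After 3 (forward): cur=P back=1 fwd=0
After 4 (visit(R)): cur=R back=2 fwd=0
After 5 (back): cur=P back=1 fwd=1
After 6 (visit(U)): cur=U back=2 fwd=0
After 7 (visit(L)): cur=L back=3 fwd=0
After 8 (visit(T)): cur=T back=4 fwd=0
After 9 (visit(H)): cur=H back=5 fwd=0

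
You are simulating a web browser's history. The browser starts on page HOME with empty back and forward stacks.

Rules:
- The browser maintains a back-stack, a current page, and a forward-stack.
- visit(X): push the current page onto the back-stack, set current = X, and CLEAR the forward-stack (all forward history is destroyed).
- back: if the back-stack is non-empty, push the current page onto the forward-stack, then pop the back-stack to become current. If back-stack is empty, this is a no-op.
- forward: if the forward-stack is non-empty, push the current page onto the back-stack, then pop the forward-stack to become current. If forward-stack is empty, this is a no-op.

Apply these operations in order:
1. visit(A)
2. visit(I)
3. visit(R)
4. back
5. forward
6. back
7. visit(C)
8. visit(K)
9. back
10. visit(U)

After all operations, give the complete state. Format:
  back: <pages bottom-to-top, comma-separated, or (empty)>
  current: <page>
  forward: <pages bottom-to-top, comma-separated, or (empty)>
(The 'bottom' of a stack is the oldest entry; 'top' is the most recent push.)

Answer: back: HOME,A,I,C
current: U
forward: (empty)

Derivation:
After 1 (visit(A)): cur=A back=1 fwd=0
After 2 (visit(I)): cur=I back=2 fwd=0
After 3 (visit(R)): cur=R back=3 fwd=0
After 4 (back): cur=I back=2 fwd=1
After 5 (forward): cur=R back=3 fwd=0
After 6 (back): cur=I back=2 fwd=1
After 7 (visit(C)): cur=C back=3 fwd=0
After 8 (visit(K)): cur=K back=4 fwd=0
After 9 (back): cur=C back=3 fwd=1
After 10 (visit(U)): cur=U back=4 fwd=0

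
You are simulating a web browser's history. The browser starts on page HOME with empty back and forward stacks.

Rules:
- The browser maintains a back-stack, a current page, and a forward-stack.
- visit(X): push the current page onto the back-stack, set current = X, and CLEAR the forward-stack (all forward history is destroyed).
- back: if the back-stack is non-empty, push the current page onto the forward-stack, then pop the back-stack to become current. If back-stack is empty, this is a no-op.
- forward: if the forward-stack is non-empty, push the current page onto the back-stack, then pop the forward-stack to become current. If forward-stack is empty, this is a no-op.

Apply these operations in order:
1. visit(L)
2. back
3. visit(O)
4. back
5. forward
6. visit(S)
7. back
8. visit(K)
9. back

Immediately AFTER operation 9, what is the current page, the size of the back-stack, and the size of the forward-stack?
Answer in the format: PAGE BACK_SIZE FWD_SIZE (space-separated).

After 1 (visit(L)): cur=L back=1 fwd=0
After 2 (back): cur=HOME back=0 fwd=1
After 3 (visit(O)): cur=O back=1 fwd=0
After 4 (back): cur=HOME back=0 fwd=1
After 5 (forward): cur=O back=1 fwd=0
After 6 (visit(S)): cur=S back=2 fwd=0
After 7 (back): cur=O back=1 fwd=1
After 8 (visit(K)): cur=K back=2 fwd=0
After 9 (back): cur=O back=1 fwd=1

O 1 1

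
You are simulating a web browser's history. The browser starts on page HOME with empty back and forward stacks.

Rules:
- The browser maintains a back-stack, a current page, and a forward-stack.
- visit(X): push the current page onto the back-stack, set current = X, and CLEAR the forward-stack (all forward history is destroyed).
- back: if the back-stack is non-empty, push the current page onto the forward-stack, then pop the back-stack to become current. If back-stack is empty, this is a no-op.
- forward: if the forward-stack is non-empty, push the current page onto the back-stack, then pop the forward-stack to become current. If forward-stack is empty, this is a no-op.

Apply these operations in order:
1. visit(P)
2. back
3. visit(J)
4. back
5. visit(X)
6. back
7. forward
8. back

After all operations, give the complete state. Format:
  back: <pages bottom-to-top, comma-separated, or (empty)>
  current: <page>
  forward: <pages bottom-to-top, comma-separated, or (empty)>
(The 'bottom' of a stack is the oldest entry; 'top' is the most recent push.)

Answer: back: (empty)
current: HOME
forward: X

Derivation:
After 1 (visit(P)): cur=P back=1 fwd=0
After 2 (back): cur=HOME back=0 fwd=1
After 3 (visit(J)): cur=J back=1 fwd=0
After 4 (back): cur=HOME back=0 fwd=1
After 5 (visit(X)): cur=X back=1 fwd=0
After 6 (back): cur=HOME back=0 fwd=1
After 7 (forward): cur=X back=1 fwd=0
After 8 (back): cur=HOME back=0 fwd=1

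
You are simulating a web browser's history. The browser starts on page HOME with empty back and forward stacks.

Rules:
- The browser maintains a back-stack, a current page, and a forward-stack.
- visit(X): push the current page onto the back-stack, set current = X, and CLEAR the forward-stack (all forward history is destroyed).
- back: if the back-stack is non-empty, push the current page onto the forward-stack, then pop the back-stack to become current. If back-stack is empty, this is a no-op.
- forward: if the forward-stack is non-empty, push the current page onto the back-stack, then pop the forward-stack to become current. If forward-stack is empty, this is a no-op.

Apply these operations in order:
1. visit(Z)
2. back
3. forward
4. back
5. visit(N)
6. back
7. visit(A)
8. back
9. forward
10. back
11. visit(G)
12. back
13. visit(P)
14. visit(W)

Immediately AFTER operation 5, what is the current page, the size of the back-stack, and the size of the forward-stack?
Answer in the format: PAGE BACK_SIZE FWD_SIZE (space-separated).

After 1 (visit(Z)): cur=Z back=1 fwd=0
After 2 (back): cur=HOME back=0 fwd=1
After 3 (forward): cur=Z back=1 fwd=0
After 4 (back): cur=HOME back=0 fwd=1
After 5 (visit(N)): cur=N back=1 fwd=0

N 1 0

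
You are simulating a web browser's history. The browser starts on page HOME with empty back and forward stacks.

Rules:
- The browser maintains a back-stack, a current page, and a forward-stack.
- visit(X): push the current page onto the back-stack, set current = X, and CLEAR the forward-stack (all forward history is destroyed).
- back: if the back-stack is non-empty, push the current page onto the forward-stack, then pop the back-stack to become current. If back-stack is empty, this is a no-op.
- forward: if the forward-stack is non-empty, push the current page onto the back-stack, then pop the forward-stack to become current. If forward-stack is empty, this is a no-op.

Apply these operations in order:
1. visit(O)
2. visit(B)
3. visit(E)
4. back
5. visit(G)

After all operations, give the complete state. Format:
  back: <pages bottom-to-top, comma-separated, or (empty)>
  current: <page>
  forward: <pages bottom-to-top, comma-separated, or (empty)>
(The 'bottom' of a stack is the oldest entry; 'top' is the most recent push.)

Answer: back: HOME,O,B
current: G
forward: (empty)

Derivation:
After 1 (visit(O)): cur=O back=1 fwd=0
After 2 (visit(B)): cur=B back=2 fwd=0
After 3 (visit(E)): cur=E back=3 fwd=0
After 4 (back): cur=B back=2 fwd=1
After 5 (visit(G)): cur=G back=3 fwd=0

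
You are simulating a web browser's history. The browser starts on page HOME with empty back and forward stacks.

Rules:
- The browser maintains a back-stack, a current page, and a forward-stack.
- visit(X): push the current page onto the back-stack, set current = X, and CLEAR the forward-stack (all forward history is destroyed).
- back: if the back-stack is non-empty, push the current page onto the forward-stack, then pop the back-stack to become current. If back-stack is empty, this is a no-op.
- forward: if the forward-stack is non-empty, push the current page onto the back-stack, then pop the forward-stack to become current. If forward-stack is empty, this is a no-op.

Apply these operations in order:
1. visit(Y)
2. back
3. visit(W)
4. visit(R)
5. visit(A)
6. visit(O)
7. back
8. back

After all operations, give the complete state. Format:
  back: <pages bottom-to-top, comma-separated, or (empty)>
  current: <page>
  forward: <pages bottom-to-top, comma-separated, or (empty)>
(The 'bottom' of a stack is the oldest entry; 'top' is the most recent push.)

Answer: back: HOME,W
current: R
forward: O,A

Derivation:
After 1 (visit(Y)): cur=Y back=1 fwd=0
After 2 (back): cur=HOME back=0 fwd=1
After 3 (visit(W)): cur=W back=1 fwd=0
After 4 (visit(R)): cur=R back=2 fwd=0
After 5 (visit(A)): cur=A back=3 fwd=0
After 6 (visit(O)): cur=O back=4 fwd=0
After 7 (back): cur=A back=3 fwd=1
After 8 (back): cur=R back=2 fwd=2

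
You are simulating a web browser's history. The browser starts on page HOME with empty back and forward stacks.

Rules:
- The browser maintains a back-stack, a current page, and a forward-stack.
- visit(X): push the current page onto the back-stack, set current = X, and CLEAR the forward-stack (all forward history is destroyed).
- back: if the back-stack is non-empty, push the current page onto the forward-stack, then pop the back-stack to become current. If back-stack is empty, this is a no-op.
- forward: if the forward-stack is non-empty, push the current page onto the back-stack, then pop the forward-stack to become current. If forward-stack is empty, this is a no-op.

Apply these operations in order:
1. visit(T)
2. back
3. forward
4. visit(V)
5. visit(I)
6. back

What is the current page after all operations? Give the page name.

After 1 (visit(T)): cur=T back=1 fwd=0
After 2 (back): cur=HOME back=0 fwd=1
After 3 (forward): cur=T back=1 fwd=0
After 4 (visit(V)): cur=V back=2 fwd=0
After 5 (visit(I)): cur=I back=3 fwd=0
After 6 (back): cur=V back=2 fwd=1

Answer: V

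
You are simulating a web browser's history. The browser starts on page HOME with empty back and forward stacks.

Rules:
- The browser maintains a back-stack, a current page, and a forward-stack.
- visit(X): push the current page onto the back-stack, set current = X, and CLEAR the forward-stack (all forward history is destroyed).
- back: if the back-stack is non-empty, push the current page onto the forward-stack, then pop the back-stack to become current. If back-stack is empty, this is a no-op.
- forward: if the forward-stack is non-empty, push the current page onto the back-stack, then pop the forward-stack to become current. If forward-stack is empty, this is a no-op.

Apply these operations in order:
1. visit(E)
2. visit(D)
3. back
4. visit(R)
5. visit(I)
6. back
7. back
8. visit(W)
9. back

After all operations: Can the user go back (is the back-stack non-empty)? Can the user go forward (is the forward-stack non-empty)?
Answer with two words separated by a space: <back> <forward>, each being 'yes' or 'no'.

After 1 (visit(E)): cur=E back=1 fwd=0
After 2 (visit(D)): cur=D back=2 fwd=0
After 3 (back): cur=E back=1 fwd=1
After 4 (visit(R)): cur=R back=2 fwd=0
After 5 (visit(I)): cur=I back=3 fwd=0
After 6 (back): cur=R back=2 fwd=1
After 7 (back): cur=E back=1 fwd=2
After 8 (visit(W)): cur=W back=2 fwd=0
After 9 (back): cur=E back=1 fwd=1

Answer: yes yes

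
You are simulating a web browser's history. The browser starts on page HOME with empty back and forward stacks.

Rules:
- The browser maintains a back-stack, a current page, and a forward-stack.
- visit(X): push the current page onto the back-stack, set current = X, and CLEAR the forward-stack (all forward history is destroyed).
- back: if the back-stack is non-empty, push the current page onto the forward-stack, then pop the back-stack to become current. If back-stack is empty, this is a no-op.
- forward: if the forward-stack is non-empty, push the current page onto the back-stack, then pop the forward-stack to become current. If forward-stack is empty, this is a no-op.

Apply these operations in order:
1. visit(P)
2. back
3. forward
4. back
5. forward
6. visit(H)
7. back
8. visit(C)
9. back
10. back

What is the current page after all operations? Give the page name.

After 1 (visit(P)): cur=P back=1 fwd=0
After 2 (back): cur=HOME back=0 fwd=1
After 3 (forward): cur=P back=1 fwd=0
After 4 (back): cur=HOME back=0 fwd=1
After 5 (forward): cur=P back=1 fwd=0
After 6 (visit(H)): cur=H back=2 fwd=0
After 7 (back): cur=P back=1 fwd=1
After 8 (visit(C)): cur=C back=2 fwd=0
After 9 (back): cur=P back=1 fwd=1
After 10 (back): cur=HOME back=0 fwd=2

Answer: HOME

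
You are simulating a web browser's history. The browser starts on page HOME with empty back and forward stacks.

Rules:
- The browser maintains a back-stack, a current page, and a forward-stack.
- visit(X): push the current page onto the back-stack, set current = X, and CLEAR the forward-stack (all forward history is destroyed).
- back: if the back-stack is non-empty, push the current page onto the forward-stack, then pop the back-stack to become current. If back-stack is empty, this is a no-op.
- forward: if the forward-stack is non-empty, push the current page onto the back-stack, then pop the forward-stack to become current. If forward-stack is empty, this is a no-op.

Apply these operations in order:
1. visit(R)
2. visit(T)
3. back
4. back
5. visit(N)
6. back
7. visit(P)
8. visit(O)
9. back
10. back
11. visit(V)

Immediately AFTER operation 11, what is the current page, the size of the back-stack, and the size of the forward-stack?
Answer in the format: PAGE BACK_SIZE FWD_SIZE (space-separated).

After 1 (visit(R)): cur=R back=1 fwd=0
After 2 (visit(T)): cur=T back=2 fwd=0
After 3 (back): cur=R back=1 fwd=1
After 4 (back): cur=HOME back=0 fwd=2
After 5 (visit(N)): cur=N back=1 fwd=0
After 6 (back): cur=HOME back=0 fwd=1
After 7 (visit(P)): cur=P back=1 fwd=0
After 8 (visit(O)): cur=O back=2 fwd=0
After 9 (back): cur=P back=1 fwd=1
After 10 (back): cur=HOME back=0 fwd=2
After 11 (visit(V)): cur=V back=1 fwd=0

V 1 0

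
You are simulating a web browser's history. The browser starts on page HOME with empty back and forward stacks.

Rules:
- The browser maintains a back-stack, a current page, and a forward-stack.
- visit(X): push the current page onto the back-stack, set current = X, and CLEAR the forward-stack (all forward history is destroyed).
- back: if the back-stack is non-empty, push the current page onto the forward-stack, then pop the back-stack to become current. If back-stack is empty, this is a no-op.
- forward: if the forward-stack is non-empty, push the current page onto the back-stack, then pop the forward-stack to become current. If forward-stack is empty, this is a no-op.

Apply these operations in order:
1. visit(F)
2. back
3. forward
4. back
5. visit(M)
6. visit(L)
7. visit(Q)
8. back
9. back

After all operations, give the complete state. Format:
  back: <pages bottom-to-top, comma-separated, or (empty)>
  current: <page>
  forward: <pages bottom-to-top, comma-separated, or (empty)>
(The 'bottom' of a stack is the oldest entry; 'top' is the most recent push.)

Answer: back: HOME
current: M
forward: Q,L

Derivation:
After 1 (visit(F)): cur=F back=1 fwd=0
After 2 (back): cur=HOME back=0 fwd=1
After 3 (forward): cur=F back=1 fwd=0
After 4 (back): cur=HOME back=0 fwd=1
After 5 (visit(M)): cur=M back=1 fwd=0
After 6 (visit(L)): cur=L back=2 fwd=0
After 7 (visit(Q)): cur=Q back=3 fwd=0
After 8 (back): cur=L back=2 fwd=1
After 9 (back): cur=M back=1 fwd=2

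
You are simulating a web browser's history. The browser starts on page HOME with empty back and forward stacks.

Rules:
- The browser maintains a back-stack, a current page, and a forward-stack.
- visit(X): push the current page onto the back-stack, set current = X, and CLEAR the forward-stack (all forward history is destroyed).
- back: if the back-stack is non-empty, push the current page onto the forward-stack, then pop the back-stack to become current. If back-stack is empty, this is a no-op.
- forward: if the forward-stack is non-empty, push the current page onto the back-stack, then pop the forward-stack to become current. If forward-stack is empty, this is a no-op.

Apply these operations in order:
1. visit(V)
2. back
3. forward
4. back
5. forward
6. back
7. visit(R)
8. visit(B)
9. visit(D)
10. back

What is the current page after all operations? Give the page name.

Answer: B

Derivation:
After 1 (visit(V)): cur=V back=1 fwd=0
After 2 (back): cur=HOME back=0 fwd=1
After 3 (forward): cur=V back=1 fwd=0
After 4 (back): cur=HOME back=0 fwd=1
After 5 (forward): cur=V back=1 fwd=0
After 6 (back): cur=HOME back=0 fwd=1
After 7 (visit(R)): cur=R back=1 fwd=0
After 8 (visit(B)): cur=B back=2 fwd=0
After 9 (visit(D)): cur=D back=3 fwd=0
After 10 (back): cur=B back=2 fwd=1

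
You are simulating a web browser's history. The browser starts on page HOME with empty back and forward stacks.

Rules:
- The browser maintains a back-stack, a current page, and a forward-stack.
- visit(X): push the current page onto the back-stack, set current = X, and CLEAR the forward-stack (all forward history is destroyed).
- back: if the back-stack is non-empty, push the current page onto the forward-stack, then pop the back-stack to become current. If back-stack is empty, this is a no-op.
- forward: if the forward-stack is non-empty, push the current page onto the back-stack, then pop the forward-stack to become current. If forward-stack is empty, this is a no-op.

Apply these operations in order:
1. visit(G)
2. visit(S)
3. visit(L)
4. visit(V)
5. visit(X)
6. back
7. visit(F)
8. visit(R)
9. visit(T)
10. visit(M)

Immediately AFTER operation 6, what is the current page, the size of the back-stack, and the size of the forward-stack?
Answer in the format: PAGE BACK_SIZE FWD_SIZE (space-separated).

After 1 (visit(G)): cur=G back=1 fwd=0
After 2 (visit(S)): cur=S back=2 fwd=0
After 3 (visit(L)): cur=L back=3 fwd=0
After 4 (visit(V)): cur=V back=4 fwd=0
After 5 (visit(X)): cur=X back=5 fwd=0
After 6 (back): cur=V back=4 fwd=1

V 4 1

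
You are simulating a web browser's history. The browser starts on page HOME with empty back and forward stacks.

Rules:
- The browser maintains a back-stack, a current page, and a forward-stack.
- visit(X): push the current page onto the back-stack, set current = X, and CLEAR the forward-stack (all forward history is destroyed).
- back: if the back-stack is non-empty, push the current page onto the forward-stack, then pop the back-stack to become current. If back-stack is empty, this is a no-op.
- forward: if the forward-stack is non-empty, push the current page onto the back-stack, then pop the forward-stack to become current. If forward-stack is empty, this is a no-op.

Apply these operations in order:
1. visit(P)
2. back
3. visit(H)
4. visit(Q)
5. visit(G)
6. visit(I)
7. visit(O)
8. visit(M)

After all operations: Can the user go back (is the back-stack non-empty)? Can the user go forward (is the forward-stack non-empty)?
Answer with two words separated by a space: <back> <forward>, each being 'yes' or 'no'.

Answer: yes no

Derivation:
After 1 (visit(P)): cur=P back=1 fwd=0
After 2 (back): cur=HOME back=0 fwd=1
After 3 (visit(H)): cur=H back=1 fwd=0
After 4 (visit(Q)): cur=Q back=2 fwd=0
After 5 (visit(G)): cur=G back=3 fwd=0
After 6 (visit(I)): cur=I back=4 fwd=0
After 7 (visit(O)): cur=O back=5 fwd=0
After 8 (visit(M)): cur=M back=6 fwd=0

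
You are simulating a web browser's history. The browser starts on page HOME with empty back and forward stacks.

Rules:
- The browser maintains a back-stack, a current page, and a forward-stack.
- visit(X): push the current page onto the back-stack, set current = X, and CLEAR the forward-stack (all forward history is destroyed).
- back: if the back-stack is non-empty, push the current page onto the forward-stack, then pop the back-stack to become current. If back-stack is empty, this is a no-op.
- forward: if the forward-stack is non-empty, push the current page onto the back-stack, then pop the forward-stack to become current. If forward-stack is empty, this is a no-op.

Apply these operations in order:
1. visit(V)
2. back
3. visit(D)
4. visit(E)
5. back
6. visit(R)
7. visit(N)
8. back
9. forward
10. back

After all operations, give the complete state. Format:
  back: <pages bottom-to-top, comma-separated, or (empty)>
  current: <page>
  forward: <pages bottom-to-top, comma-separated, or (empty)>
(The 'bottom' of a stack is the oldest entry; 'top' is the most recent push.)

Answer: back: HOME,D
current: R
forward: N

Derivation:
After 1 (visit(V)): cur=V back=1 fwd=0
After 2 (back): cur=HOME back=0 fwd=1
After 3 (visit(D)): cur=D back=1 fwd=0
After 4 (visit(E)): cur=E back=2 fwd=0
After 5 (back): cur=D back=1 fwd=1
After 6 (visit(R)): cur=R back=2 fwd=0
After 7 (visit(N)): cur=N back=3 fwd=0
After 8 (back): cur=R back=2 fwd=1
After 9 (forward): cur=N back=3 fwd=0
After 10 (back): cur=R back=2 fwd=1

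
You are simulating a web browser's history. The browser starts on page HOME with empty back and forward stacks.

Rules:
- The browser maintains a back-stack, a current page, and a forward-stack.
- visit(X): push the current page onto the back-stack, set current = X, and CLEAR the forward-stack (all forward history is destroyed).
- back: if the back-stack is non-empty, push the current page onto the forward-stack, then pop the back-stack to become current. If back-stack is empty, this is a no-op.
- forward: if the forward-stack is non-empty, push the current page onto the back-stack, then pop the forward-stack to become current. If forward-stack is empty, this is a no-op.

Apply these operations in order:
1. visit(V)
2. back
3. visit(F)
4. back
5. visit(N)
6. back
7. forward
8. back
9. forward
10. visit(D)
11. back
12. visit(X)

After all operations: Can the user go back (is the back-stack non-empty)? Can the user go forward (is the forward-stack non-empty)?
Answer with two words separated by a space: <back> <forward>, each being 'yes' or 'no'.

Answer: yes no

Derivation:
After 1 (visit(V)): cur=V back=1 fwd=0
After 2 (back): cur=HOME back=0 fwd=1
After 3 (visit(F)): cur=F back=1 fwd=0
After 4 (back): cur=HOME back=0 fwd=1
After 5 (visit(N)): cur=N back=1 fwd=0
After 6 (back): cur=HOME back=0 fwd=1
After 7 (forward): cur=N back=1 fwd=0
After 8 (back): cur=HOME back=0 fwd=1
After 9 (forward): cur=N back=1 fwd=0
After 10 (visit(D)): cur=D back=2 fwd=0
After 11 (back): cur=N back=1 fwd=1
After 12 (visit(X)): cur=X back=2 fwd=0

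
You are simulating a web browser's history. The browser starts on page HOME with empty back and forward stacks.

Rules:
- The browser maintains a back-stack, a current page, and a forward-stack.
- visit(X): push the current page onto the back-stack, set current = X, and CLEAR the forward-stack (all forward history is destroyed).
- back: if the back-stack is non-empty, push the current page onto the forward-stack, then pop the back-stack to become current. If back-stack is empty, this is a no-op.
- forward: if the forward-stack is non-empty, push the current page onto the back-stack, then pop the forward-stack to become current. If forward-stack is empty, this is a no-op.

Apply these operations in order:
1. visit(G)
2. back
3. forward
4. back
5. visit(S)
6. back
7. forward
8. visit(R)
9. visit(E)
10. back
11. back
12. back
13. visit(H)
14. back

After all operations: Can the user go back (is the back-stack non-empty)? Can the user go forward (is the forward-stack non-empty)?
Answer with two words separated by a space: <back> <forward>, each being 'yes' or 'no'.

After 1 (visit(G)): cur=G back=1 fwd=0
After 2 (back): cur=HOME back=0 fwd=1
After 3 (forward): cur=G back=1 fwd=0
After 4 (back): cur=HOME back=0 fwd=1
After 5 (visit(S)): cur=S back=1 fwd=0
After 6 (back): cur=HOME back=0 fwd=1
After 7 (forward): cur=S back=1 fwd=0
After 8 (visit(R)): cur=R back=2 fwd=0
After 9 (visit(E)): cur=E back=3 fwd=0
After 10 (back): cur=R back=2 fwd=1
After 11 (back): cur=S back=1 fwd=2
After 12 (back): cur=HOME back=0 fwd=3
After 13 (visit(H)): cur=H back=1 fwd=0
After 14 (back): cur=HOME back=0 fwd=1

Answer: no yes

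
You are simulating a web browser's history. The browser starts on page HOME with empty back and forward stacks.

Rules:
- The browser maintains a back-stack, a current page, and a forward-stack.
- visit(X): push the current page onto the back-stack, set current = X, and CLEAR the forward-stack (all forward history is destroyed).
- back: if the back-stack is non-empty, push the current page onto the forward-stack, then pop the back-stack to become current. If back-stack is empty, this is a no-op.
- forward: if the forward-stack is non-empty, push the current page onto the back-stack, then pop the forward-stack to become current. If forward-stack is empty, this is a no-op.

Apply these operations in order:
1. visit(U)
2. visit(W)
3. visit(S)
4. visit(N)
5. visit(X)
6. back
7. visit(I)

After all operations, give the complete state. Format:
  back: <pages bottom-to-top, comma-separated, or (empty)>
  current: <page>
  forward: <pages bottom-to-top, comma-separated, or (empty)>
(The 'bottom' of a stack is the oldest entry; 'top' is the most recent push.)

Answer: back: HOME,U,W,S,N
current: I
forward: (empty)

Derivation:
After 1 (visit(U)): cur=U back=1 fwd=0
After 2 (visit(W)): cur=W back=2 fwd=0
After 3 (visit(S)): cur=S back=3 fwd=0
After 4 (visit(N)): cur=N back=4 fwd=0
After 5 (visit(X)): cur=X back=5 fwd=0
After 6 (back): cur=N back=4 fwd=1
After 7 (visit(I)): cur=I back=5 fwd=0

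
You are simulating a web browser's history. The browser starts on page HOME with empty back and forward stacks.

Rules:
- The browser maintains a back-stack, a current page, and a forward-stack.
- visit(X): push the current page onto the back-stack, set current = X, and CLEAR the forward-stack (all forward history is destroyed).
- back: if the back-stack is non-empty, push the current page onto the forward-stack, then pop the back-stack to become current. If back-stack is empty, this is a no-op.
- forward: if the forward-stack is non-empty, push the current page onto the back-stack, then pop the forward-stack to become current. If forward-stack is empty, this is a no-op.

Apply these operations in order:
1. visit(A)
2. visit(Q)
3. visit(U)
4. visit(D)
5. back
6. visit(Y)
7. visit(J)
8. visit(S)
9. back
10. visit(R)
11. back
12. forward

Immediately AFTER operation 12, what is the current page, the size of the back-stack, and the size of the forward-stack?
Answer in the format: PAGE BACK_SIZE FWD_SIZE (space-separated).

After 1 (visit(A)): cur=A back=1 fwd=0
After 2 (visit(Q)): cur=Q back=2 fwd=0
After 3 (visit(U)): cur=U back=3 fwd=0
After 4 (visit(D)): cur=D back=4 fwd=0
After 5 (back): cur=U back=3 fwd=1
After 6 (visit(Y)): cur=Y back=4 fwd=0
After 7 (visit(J)): cur=J back=5 fwd=0
After 8 (visit(S)): cur=S back=6 fwd=0
After 9 (back): cur=J back=5 fwd=1
After 10 (visit(R)): cur=R back=6 fwd=0
After 11 (back): cur=J back=5 fwd=1
After 12 (forward): cur=R back=6 fwd=0

R 6 0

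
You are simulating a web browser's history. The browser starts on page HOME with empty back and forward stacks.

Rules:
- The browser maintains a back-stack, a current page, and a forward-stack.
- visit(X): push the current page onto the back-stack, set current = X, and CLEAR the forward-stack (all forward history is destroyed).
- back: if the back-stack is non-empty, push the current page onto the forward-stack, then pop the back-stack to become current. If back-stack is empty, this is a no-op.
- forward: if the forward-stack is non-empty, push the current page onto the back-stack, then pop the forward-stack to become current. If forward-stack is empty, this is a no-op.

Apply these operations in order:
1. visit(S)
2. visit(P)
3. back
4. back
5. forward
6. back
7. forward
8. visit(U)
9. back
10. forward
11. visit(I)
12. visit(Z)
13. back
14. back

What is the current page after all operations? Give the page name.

After 1 (visit(S)): cur=S back=1 fwd=0
After 2 (visit(P)): cur=P back=2 fwd=0
After 3 (back): cur=S back=1 fwd=1
After 4 (back): cur=HOME back=0 fwd=2
After 5 (forward): cur=S back=1 fwd=1
After 6 (back): cur=HOME back=0 fwd=2
After 7 (forward): cur=S back=1 fwd=1
After 8 (visit(U)): cur=U back=2 fwd=0
After 9 (back): cur=S back=1 fwd=1
After 10 (forward): cur=U back=2 fwd=0
After 11 (visit(I)): cur=I back=3 fwd=0
After 12 (visit(Z)): cur=Z back=4 fwd=0
After 13 (back): cur=I back=3 fwd=1
After 14 (back): cur=U back=2 fwd=2

Answer: U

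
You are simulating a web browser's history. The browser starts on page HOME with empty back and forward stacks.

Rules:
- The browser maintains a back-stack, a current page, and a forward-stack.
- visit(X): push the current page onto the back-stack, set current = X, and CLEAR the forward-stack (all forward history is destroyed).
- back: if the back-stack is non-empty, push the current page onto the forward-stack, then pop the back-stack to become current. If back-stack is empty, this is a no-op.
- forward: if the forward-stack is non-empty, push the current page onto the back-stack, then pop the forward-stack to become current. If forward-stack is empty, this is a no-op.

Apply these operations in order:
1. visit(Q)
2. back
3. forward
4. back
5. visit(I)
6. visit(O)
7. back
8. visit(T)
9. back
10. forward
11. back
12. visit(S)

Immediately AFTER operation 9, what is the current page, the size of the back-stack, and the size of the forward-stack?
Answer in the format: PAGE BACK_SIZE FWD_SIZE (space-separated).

After 1 (visit(Q)): cur=Q back=1 fwd=0
After 2 (back): cur=HOME back=0 fwd=1
After 3 (forward): cur=Q back=1 fwd=0
After 4 (back): cur=HOME back=0 fwd=1
After 5 (visit(I)): cur=I back=1 fwd=0
After 6 (visit(O)): cur=O back=2 fwd=0
After 7 (back): cur=I back=1 fwd=1
After 8 (visit(T)): cur=T back=2 fwd=0
After 9 (back): cur=I back=1 fwd=1

I 1 1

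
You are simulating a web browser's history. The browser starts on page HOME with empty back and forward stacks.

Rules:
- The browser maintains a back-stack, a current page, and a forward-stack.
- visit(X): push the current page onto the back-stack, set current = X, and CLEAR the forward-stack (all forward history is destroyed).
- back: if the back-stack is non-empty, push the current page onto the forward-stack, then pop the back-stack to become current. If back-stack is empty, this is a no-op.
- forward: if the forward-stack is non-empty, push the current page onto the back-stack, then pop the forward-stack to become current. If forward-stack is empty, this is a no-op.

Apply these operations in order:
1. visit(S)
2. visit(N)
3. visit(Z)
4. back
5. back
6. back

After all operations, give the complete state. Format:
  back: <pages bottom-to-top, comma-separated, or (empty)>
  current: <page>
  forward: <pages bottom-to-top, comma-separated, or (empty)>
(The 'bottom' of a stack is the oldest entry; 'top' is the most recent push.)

After 1 (visit(S)): cur=S back=1 fwd=0
After 2 (visit(N)): cur=N back=2 fwd=0
After 3 (visit(Z)): cur=Z back=3 fwd=0
After 4 (back): cur=N back=2 fwd=1
After 5 (back): cur=S back=1 fwd=2
After 6 (back): cur=HOME back=0 fwd=3

Answer: back: (empty)
current: HOME
forward: Z,N,S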